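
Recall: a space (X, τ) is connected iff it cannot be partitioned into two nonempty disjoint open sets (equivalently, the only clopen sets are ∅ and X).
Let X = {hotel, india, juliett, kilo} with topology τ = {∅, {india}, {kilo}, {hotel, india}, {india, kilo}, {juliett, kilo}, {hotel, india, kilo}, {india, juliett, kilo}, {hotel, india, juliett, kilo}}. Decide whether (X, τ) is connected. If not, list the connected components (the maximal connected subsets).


(X, τ) is disconnected; components = [{hotel, india}, {juliett, kilo}].

Find clopen sets (U ∈ τ with X ∖ U ∈ τ):
  U = ∅, X ∖ U = {hotel, india, juliett, kilo} — both open, so U is clopen.
  U = {hotel, india}, X ∖ U = {juliett, kilo} — both open, so U is clopen.
  U = {juliett, kilo}, X ∖ U = {hotel, india} — both open, so U is clopen.
  U = {hotel, india, juliett, kilo}, X ∖ U = ∅ — both open, so U is clopen.
Nontrivial clopen(s) exist: e.g. {hotel, india}. So (X, τ) is disconnected.
Compute connected components by grouping points that agree on all clopens:
  component: {hotel, india}
  component: {juliett, kilo}


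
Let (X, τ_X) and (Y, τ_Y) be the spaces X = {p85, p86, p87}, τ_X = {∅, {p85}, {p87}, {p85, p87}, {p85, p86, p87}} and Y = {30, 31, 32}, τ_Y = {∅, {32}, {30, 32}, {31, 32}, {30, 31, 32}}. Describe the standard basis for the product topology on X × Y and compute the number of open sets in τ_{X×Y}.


Basis B = {∅ × ∅, {p85} × {32}, {p87} × {32}, {p85} × {30, 32}, {p85} × {31, 32}, {p85, p87} × {32}, {p87} × {30, 32}, {p87} × {31, 32}, {p85} × {30, 31, 32}, {p85, p86, p87} × {32}, {p87} × {30, 31, 32}, {p85, p87} × {30, 32}, {p85, p87} × {31, 32}, {p85, p87} × {30, 31, 32}, {p85, p86, p87} × {30, 32}, {p85, p86, p87} × {31, 32}, {p85, p86, p87} × {30, 31, 32}}; |τ_{X×Y}| = 50.

Enumerate products U × V with U ∈ τ_X, V ∈ τ_Y (deduplicated):
  ∅ × ∅ = {} (∅)
  {p85} × {32} = {(p85,32)}
  {p87} × {32} = {(p87,32)}
  {p85} × {30, 32} = {(p85,30), (p85,32)}
  {p85} × {31, 32} = {(p85,31), (p85,32)}
  {p85, p87} × {32} = {(p85,32), (p87,32)}
  {p87} × {30, 32} = {(p87,30), (p87,32)}
  {p87} × {31, 32} = {(p87,31), (p87,32)}
  {p85} × {30, 31, 32} = {(p85,30), (p85,31), (p85,32)}
  {p85, p86, p87} × {32} = {(p85,32), (p86,32), (p87,32)}
  {p87} × {30, 31, 32} = {(p87,30), (p87,31), (p87,32)}
  {p85, p87} × {30, 32} = {(p85,30), (p85,32), (p87,30), (p87,32)}
  {p85, p87} × {31, 32} = {(p85,31), (p85,32), (p87,31), (p87,32)}
  {p85, p87} × {30, 31, 32} = {(p85,30), (p85,31), (p85,32), (p87,30), (p87,31), (p87,32)}
  {p85, p86, p87} × {30, 32} = {(p85,30), (p85,32), (p86,30), (p86,32), (p87,30), (p87,32)}
  {p85, p86, p87} × {31, 32} = {(p85,31), (p85,32), (p86,31), (p86,32), (p87,31), (p87,32)}
  {p85, p86, p87} × {30, 31, 32} = {(p85,30), (p85,31), (p85,32), (p86,30), (p86,31), (p86,32), (p87,30), (p87,31), (p87,32)}
These 17 distinct sets form the basis B.
Close under arbitrary unions to get τ_{X×Y}; counting gives |τ_{X×Y}| = 50.


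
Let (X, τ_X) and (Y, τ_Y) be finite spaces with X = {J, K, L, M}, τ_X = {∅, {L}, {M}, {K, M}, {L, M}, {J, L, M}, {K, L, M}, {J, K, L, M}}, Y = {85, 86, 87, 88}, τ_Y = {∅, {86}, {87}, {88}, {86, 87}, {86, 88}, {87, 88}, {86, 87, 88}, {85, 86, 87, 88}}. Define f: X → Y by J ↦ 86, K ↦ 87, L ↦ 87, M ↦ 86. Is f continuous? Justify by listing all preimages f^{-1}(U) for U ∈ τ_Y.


f is NOT continuous.

Compute f^{-1}(U) for each U ∈ τ_Y:
  U = ∅: f^{-1}(U) = ∅ ∈ τ_X ✓.
  U = {86}: f^{-1}(U) = {J, M} ∉ τ_X ✗.
  U = {87}: f^{-1}(U) = {K, L} ∉ τ_X ✗.
  U = {88}: f^{-1}(U) = ∅ ∈ τ_X ✓.
  U = {86, 87}: f^{-1}(U) = {J, K, L, M} ∈ τ_X ✓.
  U = {86, 88}: f^{-1}(U) = {J, M} ∉ τ_X ✗.
  U = {87, 88}: f^{-1}(U) = {K, L} ∉ τ_X ✗.
  U = {86, 87, 88}: f^{-1}(U) = {J, K, L, M} ∈ τ_X ✓.
  U = {85, 86, 87, 88}: f^{-1}(U) = {J, K, L, M} ∈ τ_X ✓.
Found U = {86} with f^{-1}(U) = {J, M} not in τ_X. Therefore f is NOT continuous.


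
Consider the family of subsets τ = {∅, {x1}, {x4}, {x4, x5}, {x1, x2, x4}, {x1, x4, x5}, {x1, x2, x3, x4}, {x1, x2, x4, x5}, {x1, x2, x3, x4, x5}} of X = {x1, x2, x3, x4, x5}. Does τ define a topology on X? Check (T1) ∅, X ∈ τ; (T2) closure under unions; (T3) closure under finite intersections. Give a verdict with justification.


τ is NOT a topology on X.

Axiom (T1): ∅ ∈ τ? Yes; X ∈ τ? Yes.
Axiom (T2/T3): check pairwise unions and intersections of members of τ.
Counterexample for (T2): {x1} ∪ {x4} = {x1, x4} ∉ τ. Therefore τ is NOT a topology.


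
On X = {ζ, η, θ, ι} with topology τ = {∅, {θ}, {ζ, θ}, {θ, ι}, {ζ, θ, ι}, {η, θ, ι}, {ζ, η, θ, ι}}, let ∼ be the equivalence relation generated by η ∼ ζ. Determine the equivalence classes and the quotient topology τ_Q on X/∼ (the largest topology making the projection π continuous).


X/∼ = {[ζ=η], [θ], [ι]}; |τ_Q| = 4.

Equivalence classes: [ζ=η], [θ], [ι].
Quotient map π: X → X/∼ sends ζ ↦ [ζ=η], η ↦ [ζ=η], θ ↦ [θ], ι ↦ [ι].
For each subset V ⊆ X/∼, compute π^{-1}(V) ⊆ X and check whether π^{-1}(V) ∈ τ. V is open in τ_Q iff π^{-1}(V) ∈ τ.
  V = {}: π^{-1}(V) = ∅ ∈ τ ✓.
  V = {[ζ=η]}: π^{-1}(V) = {ζ, η} ∉ τ ✗.
  V = {[θ]}: π^{-1}(V) = {θ} ∈ τ ✓.
  V = {[ζ=η], [θ]}: π^{-1}(V) = {ζ, η, θ} ∉ τ ✗.
  V = {[ι]}: π^{-1}(V) = {ι} ∉ τ ✗.
  V = {[ζ=η], [ι]}: π^{-1}(V) = {ζ, η, ι} ∉ τ ✗.
  V = {[θ], [ι]}: π^{-1}(V) = {θ, ι} ∈ τ ✓.
  V = {[ζ=η], [θ], [ι]}: π^{-1}(V) = {ζ, η, θ, ι} ∈ τ ✓.
Open sets in the quotient: τ_Q = {{}, {[θ]}, {[θ], [ι]}, {[ζ=η], [θ], [ι]}} (4 elements).


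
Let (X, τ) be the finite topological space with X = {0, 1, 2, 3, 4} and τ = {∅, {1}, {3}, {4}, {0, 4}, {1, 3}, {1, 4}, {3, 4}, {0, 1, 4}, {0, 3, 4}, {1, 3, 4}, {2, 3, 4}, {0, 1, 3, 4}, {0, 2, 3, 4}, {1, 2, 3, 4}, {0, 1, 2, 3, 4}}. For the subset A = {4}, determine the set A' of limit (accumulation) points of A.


A' = {0, 2}

For each x ∈ X, list the open sets U ∈ τ with x ∈ U, then check whether U ∩ (A ∖ {x}) ≠ ∅ for every such U.
  x = 0: opens ∋ x are {0, 4}, {0, 1, 4}, {0, 3, 4}, {0, 1, 3, 4}, {0, 2, 3, 4}, {0, 1, 2, 3, 4}; each meets A ∖ {0}, so x IS a limit point.
  x = 1: open {1} ∋ x has {1} ∩ (A ∖ {1}) = ∅, so x is NOT a limit point.
  x = 2: opens ∋ x are {2, 3, 4}, {0, 2, 3, 4}, {1, 2, 3, 4}, {0, 1, 2, 3, 4}; each meets A ∖ {2}, so x IS a limit point.
  x = 3: open {3} ∋ x has {3} ∩ (A ∖ {3}) = ∅, so x is NOT a limit point.
  x = 4: open {4} ∋ x has {4} ∩ (A ∖ {4}) = ∅, so x is NOT a limit point.
Collecting: A' = {0, 2}.


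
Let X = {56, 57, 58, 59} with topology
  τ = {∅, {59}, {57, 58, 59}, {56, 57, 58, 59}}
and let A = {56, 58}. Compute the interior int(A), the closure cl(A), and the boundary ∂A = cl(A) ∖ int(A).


int(A) = ∅, cl(A) = {56, 57, 58}, ∂A = {56, 57, 58}.

Closed sets in (X, τ) are complements of opens:
  closed(X, τ) = {∅, {56}, {56, 57, 58}, {56, 57, 58, 59}}.
int(A) = ⋃ {U ∈ τ : U ⊆ A}. Opens contained in A: ∅.
Taking the union of these: int(A) = ∅.
cl(A) = ⋂ {C closed : A ⊆ C}. Closed sets containing A: {56, 57, 58}, {56, 57, 58, 59}.
Intersecting these: cl(A) = {56, 57, 58}.
∂A = cl(A) ∖ int(A) = {56, 57, 58} ∖ ∅ = {56, 57, 58}.


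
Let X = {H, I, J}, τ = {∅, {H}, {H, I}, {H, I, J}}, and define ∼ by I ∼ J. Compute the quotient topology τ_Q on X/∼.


X/∼ = {[H], [I=J]}; |τ_Q| = 3.

Equivalence classes: [H], [I=J].
Quotient map π: X → X/∼ sends H ↦ [H], I ↦ [I=J], J ↦ [I=J].
For each subset V ⊆ X/∼, compute π^{-1}(V) ⊆ X and check whether π^{-1}(V) ∈ τ. V is open in τ_Q iff π^{-1}(V) ∈ τ.
  V = {}: π^{-1}(V) = ∅ ∈ τ ✓.
  V = {[H]}: π^{-1}(V) = {H} ∈ τ ✓.
  V = {[I=J]}: π^{-1}(V) = {I, J} ∉ τ ✗.
  V = {[H], [I=J]}: π^{-1}(V) = {H, I, J} ∈ τ ✓.
Open sets in the quotient: τ_Q = {{}, {[H]}, {[H], [I=J]}} (3 elements).


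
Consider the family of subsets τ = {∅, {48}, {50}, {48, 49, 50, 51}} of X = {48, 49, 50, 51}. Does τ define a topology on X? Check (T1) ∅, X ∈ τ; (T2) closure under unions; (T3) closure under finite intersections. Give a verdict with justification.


τ is NOT a topology on X.

Axiom (T1): ∅ ∈ τ? Yes; X ∈ τ? Yes.
Axiom (T2/T3): check pairwise unions and intersections of members of τ.
Counterexample for (T2): {48} ∪ {50} = {48, 50} ∉ τ. Therefore τ is NOT a topology.


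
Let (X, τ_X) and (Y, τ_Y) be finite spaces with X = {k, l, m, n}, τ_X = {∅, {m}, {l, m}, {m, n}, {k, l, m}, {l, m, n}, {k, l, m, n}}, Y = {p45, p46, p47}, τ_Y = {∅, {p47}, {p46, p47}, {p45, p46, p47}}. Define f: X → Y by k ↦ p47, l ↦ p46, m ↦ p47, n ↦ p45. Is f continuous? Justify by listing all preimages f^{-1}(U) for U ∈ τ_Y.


f is NOT continuous.

Compute f^{-1}(U) for each U ∈ τ_Y:
  U = ∅: f^{-1}(U) = ∅ ∈ τ_X ✓.
  U = {p47}: f^{-1}(U) = {k, m} ∉ τ_X ✗.
  U = {p46, p47}: f^{-1}(U) = {k, l, m} ∈ τ_X ✓.
  U = {p45, p46, p47}: f^{-1}(U) = {k, l, m, n} ∈ τ_X ✓.
Found U = {p47} with f^{-1}(U) = {k, m} not in τ_X. Therefore f is NOT continuous.


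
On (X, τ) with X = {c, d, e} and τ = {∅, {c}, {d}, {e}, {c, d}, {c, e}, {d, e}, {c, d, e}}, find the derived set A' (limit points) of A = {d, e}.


A' = ∅

For each x ∈ X, list the open sets U ∈ τ with x ∈ U, then check whether U ∩ (A ∖ {x}) ≠ ∅ for every such U.
  x = c: open {c} ∋ x has {c} ∩ (A ∖ {c}) = ∅, so x is NOT a limit point.
  x = d: open {d} ∋ x has {d} ∩ (A ∖ {d}) = ∅, so x is NOT a limit point.
  x = e: open {e} ∋ x has {e} ∩ (A ∖ {e}) = ∅, so x is NOT a limit point.
Collecting: A' = ∅.


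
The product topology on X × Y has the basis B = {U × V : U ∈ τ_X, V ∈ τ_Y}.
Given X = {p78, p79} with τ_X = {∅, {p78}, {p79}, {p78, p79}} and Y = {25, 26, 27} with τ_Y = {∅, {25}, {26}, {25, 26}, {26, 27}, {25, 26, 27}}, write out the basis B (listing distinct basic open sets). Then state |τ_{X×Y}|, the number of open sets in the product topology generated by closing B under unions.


Basis B = {∅ × ∅, {p78} × {25}, {p78} × {26}, {p79} × {25}, {p79} × {26}, {p78} × {25, 26}, {p78, p79} × {25}, {p78} × {26, 27}, {p78, p79} × {26}, {p79} × {25, 26}, {p79} × {26, 27}, {p78} × {25, 26, 27}, {p79} × {25, 26, 27}, {p78, p79} × {25, 26}, {p78, p79} × {26, 27}, {p78, p79} × {25, 26, 27}}; |τ_{X×Y}| = 36.

Enumerate products U × V with U ∈ τ_X, V ∈ τ_Y (deduplicated):
  ∅ × ∅ = {} (∅)
  {p78} × {25} = {(p78,25)}
  {p78} × {26} = {(p78,26)}
  {p79} × {25} = {(p79,25)}
  {p79} × {26} = {(p79,26)}
  {p78} × {25, 26} = {(p78,25), (p78,26)}
  {p78, p79} × {25} = {(p78,25), (p79,25)}
  {p78} × {26, 27} = {(p78,26), (p78,27)}
  {p78, p79} × {26} = {(p78,26), (p79,26)}
  {p79} × {25, 26} = {(p79,25), (p79,26)}
  {p79} × {26, 27} = {(p79,26), (p79,27)}
  {p78} × {25, 26, 27} = {(p78,25), (p78,26), (p78,27)}
  {p79} × {25, 26, 27} = {(p79,25), (p79,26), (p79,27)}
  {p78, p79} × {25, 26} = {(p78,25), (p78,26), (p79,25), (p79,26)}
  {p78, p79} × {26, 27} = {(p78,26), (p78,27), (p79,26), (p79,27)}
  {p78, p79} × {25, 26, 27} = {(p78,25), (p78,26), (p78,27), (p79,25), (p79,26), (p79,27)}
These 16 distinct sets form the basis B.
Close under arbitrary unions to get τ_{X×Y}; counting gives |τ_{X×Y}| = 36.


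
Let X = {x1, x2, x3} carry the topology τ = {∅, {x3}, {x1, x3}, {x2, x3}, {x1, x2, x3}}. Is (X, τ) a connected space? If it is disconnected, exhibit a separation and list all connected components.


(X, τ) is connected.

Find clopen sets (U ∈ τ with X ∖ U ∈ τ):
  U = ∅, X ∖ U = {x1, x2, x3} — both open, so U is clopen.
  U = {x1, x2, x3}, X ∖ U = ∅ — both open, so U is clopen.
Only trivial clopens (∅ and X) exist, so (X, τ) is connected.
Compute connected components by grouping points that agree on all clopens:
  component: {x1, x2, x3}


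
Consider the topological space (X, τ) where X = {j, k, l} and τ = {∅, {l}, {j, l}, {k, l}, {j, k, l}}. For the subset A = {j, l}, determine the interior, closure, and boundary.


int(A) = {j, l}, cl(A) = {j, k, l}, ∂A = {k}.

Closed sets in (X, τ) are complements of opens:
  closed(X, τ) = {∅, {j}, {k}, {j, k}, {j, k, l}}.
int(A) = ⋃ {U ∈ τ : U ⊆ A}. Opens contained in A: ∅, {l}, {j, l}.
Taking the union of these: int(A) = {j, l}.
cl(A) = ⋂ {C closed : A ⊆ C}. Closed sets containing A: {j, k, l}.
Intersecting these: cl(A) = {j, k, l}.
∂A = cl(A) ∖ int(A) = {j, k, l} ∖ {j, l} = {k}.


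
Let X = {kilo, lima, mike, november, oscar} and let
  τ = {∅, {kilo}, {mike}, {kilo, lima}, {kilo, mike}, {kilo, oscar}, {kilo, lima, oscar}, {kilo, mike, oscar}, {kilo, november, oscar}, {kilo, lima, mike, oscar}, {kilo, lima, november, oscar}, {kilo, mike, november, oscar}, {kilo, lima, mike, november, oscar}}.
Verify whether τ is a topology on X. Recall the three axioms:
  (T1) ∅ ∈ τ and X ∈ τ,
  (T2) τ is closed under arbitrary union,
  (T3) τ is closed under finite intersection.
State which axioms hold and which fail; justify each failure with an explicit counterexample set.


τ is NOT a topology on X.

Axiom (T1): ∅ ∈ τ? Yes; X ∈ τ? Yes.
Axiom (T2/T3): check pairwise unions and intersections of members of τ.
Counterexample for (T2): {mike} ∪ {kilo, lima} = {kilo, lima, mike} ∉ τ. Therefore τ is NOT a topology.


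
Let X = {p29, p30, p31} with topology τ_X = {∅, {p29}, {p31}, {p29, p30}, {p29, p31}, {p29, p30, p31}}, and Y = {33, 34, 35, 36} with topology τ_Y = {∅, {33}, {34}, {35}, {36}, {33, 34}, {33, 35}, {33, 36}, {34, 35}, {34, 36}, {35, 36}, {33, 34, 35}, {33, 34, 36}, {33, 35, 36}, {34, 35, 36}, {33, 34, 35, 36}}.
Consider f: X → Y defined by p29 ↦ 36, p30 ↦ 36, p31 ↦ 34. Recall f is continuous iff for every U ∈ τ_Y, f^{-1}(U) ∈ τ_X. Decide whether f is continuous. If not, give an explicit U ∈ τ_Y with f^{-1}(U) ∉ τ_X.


f IS continuous.

Compute f^{-1}(U) for each U ∈ τ_Y:
  U = ∅: f^{-1}(U) = ∅ ∈ τ_X ✓.
  U = {33}: f^{-1}(U) = ∅ ∈ τ_X ✓.
  U = {34}: f^{-1}(U) = {p31} ∈ τ_X ✓.
  U = {35}: f^{-1}(U) = ∅ ∈ τ_X ✓.
  U = {36}: f^{-1}(U) = {p29, p30} ∈ τ_X ✓.
  U = {33, 34}: f^{-1}(U) = {p31} ∈ τ_X ✓.
  U = {33, 35}: f^{-1}(U) = ∅ ∈ τ_X ✓.
  U = {33, 36}: f^{-1}(U) = {p29, p30} ∈ τ_X ✓.
  U = {34, 35}: f^{-1}(U) = {p31} ∈ τ_X ✓.
  U = {34, 36}: f^{-1}(U) = {p29, p30, p31} ∈ τ_X ✓.
  U = {35, 36}: f^{-1}(U) = {p29, p30} ∈ τ_X ✓.
  U = {33, 34, 35}: f^{-1}(U) = {p31} ∈ τ_X ✓.
  U = {33, 34, 36}: f^{-1}(U) = {p29, p30, p31} ∈ τ_X ✓.
  U = {33, 35, 36}: f^{-1}(U) = {p29, p30} ∈ τ_X ✓.
  U = {34, 35, 36}: f^{-1}(U) = {p29, p30, p31} ∈ τ_X ✓.
  U = {33, 34, 35, 36}: f^{-1}(U) = {p29, p30, p31} ∈ τ_X ✓.
Every preimage lies in τ_X, so f IS continuous.


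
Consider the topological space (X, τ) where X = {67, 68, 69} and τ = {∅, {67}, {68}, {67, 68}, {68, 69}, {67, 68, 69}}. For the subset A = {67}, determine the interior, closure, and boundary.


int(A) = {67}, cl(A) = {67}, ∂A = ∅.

Closed sets in (X, τ) are complements of opens:
  closed(X, τ) = {∅, {67}, {69}, {67, 69}, {68, 69}, {67, 68, 69}}.
int(A) = ⋃ {U ∈ τ : U ⊆ A}. Opens contained in A: ∅, {67}.
Taking the union of these: int(A) = {67}.
cl(A) = ⋂ {C closed : A ⊆ C}. Closed sets containing A: {67}, {67, 69}, {67, 68, 69}.
Intersecting these: cl(A) = {67}.
∂A = cl(A) ∖ int(A) = {67} ∖ {67} = ∅.


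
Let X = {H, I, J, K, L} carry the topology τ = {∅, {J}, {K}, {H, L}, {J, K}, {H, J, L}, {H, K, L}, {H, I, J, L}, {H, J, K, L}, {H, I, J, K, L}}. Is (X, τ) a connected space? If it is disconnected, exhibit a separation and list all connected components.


(X, τ) is disconnected; components = [{K}, {H, I, J, L}].

Find clopen sets (U ∈ τ with X ∖ U ∈ τ):
  U = ∅, X ∖ U = {H, I, J, K, L} — both open, so U is clopen.
  U = {K}, X ∖ U = {H, I, J, L} — both open, so U is clopen.
  U = {H, I, J, L}, X ∖ U = {K} — both open, so U is clopen.
  U = {H, I, J, K, L}, X ∖ U = ∅ — both open, so U is clopen.
Nontrivial clopen(s) exist: e.g. {H, I, J, L}. So (X, τ) is disconnected.
Compute connected components by grouping points that agree on all clopens:
  component: {K}
  component: {H, I, J, L}


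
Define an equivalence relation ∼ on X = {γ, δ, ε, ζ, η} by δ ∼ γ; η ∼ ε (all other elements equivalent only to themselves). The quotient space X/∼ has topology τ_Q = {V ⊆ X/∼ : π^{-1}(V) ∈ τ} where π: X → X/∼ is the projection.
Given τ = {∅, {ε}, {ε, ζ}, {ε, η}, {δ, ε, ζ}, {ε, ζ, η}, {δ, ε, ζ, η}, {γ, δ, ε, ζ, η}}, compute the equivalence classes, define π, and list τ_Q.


X/∼ = {[γ=δ], [ε=η], [ζ]}; |τ_Q| = 4.

Equivalence classes: [γ=δ], [ε=η], [ζ].
Quotient map π: X → X/∼ sends γ ↦ [γ=δ], δ ↦ [γ=δ], ε ↦ [ε=η], ζ ↦ [ζ], η ↦ [ε=η].
For each subset V ⊆ X/∼, compute π^{-1}(V) ⊆ X and check whether π^{-1}(V) ∈ τ. V is open in τ_Q iff π^{-1}(V) ∈ τ.
  V = {}: π^{-1}(V) = ∅ ∈ τ ✓.
  V = {[γ=δ]}: π^{-1}(V) = {γ, δ} ∉ τ ✗.
  V = {[ε=η]}: π^{-1}(V) = {ε, η} ∈ τ ✓.
  V = {[γ=δ], [ε=η]}: π^{-1}(V) = {γ, δ, ε, η} ∉ τ ✗.
  V = {[ζ]}: π^{-1}(V) = {ζ} ∉ τ ✗.
  V = {[γ=δ], [ζ]}: π^{-1}(V) = {γ, δ, ζ} ∉ τ ✗.
  V = {[ε=η], [ζ]}: π^{-1}(V) = {ε, ζ, η} ∈ τ ✓.
  V = {[γ=δ], [ε=η], [ζ]}: π^{-1}(V) = {γ, δ, ε, ζ, η} ∈ τ ✓.
Open sets in the quotient: τ_Q = {{}, {[ε=η]}, {[ε=η], [ζ]}, {[γ=δ], [ε=η], [ζ]}} (4 elements).


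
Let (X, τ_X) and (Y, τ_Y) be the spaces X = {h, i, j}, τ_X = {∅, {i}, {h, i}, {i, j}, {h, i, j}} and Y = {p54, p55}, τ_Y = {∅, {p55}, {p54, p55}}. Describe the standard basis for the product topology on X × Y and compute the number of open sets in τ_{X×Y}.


Basis B = {∅ × ∅, {i} × {p55}, {h, i} × {p55}, {i} × {p54, p55}, {i, j} × {p55}, {h, i, j} × {p55}, {h, i} × {p54, p55}, {i, j} × {p54, p55}, {h, i, j} × {p54, p55}}; |τ_{X×Y}| = 14.

Enumerate products U × V with U ∈ τ_X, V ∈ τ_Y (deduplicated):
  ∅ × ∅ = {} (∅)
  {i} × {p55} = {(i,p55)}
  {h, i} × {p55} = {(h,p55), (i,p55)}
  {i} × {p54, p55} = {(i,p54), (i,p55)}
  {i, j} × {p55} = {(i,p55), (j,p55)}
  {h, i, j} × {p55} = {(h,p55), (i,p55), (j,p55)}
  {h, i} × {p54, p55} = {(h,p54), (h,p55), (i,p54), (i,p55)}
  {i, j} × {p54, p55} = {(i,p54), (i,p55), (j,p54), (j,p55)}
  {h, i, j} × {p54, p55} = {(h,p54), (h,p55), (i,p54), (i,p55), (j,p54), (j,p55)}
These 9 distinct sets form the basis B.
Close under arbitrary unions to get τ_{X×Y}; counting gives |τ_{X×Y}| = 14.


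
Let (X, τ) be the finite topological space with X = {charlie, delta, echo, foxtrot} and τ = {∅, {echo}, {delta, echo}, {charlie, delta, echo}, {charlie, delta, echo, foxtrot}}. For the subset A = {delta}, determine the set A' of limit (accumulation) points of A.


A' = {charlie, foxtrot}

For each x ∈ X, list the open sets U ∈ τ with x ∈ U, then check whether U ∩ (A ∖ {x}) ≠ ∅ for every such U.
  x = charlie: opens ∋ x are {charlie, delta, echo}, {charlie, delta, echo, foxtrot}; each meets A ∖ {charlie}, so x IS a limit point.
  x = delta: open {delta, echo} ∋ x has {delta, echo} ∩ (A ∖ {delta}) = ∅, so x is NOT a limit point.
  x = echo: open {echo} ∋ x has {echo} ∩ (A ∖ {echo}) = ∅, so x is NOT a limit point.
  x = foxtrot: opens ∋ x are {charlie, delta, echo, foxtrot}; each meets A ∖ {foxtrot}, so x IS a limit point.
Collecting: A' = {charlie, foxtrot}.


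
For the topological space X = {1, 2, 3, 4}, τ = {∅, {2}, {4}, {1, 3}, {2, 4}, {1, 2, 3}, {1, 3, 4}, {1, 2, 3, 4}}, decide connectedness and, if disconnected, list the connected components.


(X, τ) is disconnected; components = [{2}, {4}, {1, 3}].

Find clopen sets (U ∈ τ with X ∖ U ∈ τ):
  U = ∅, X ∖ U = {1, 2, 3, 4} — both open, so U is clopen.
  U = {2}, X ∖ U = {1, 3, 4} — both open, so U is clopen.
  U = {4}, X ∖ U = {1, 2, 3} — both open, so U is clopen.
  U = {1, 3}, X ∖ U = {2, 4} — both open, so U is clopen.
  U = {2, 4}, X ∖ U = {1, 3} — both open, so U is clopen.
  U = {1, 2, 3}, X ∖ U = {4} — both open, so U is clopen.
  U = {1, 3, 4}, X ∖ U = {2} — both open, so U is clopen.
  U = {1, 2, 3, 4}, X ∖ U = ∅ — both open, so U is clopen.
Nontrivial clopen(s) exist: e.g. {2}. So (X, τ) is disconnected.
Compute connected components by grouping points that agree on all clopens:
  component: {2}
  component: {4}
  component: {1, 3}


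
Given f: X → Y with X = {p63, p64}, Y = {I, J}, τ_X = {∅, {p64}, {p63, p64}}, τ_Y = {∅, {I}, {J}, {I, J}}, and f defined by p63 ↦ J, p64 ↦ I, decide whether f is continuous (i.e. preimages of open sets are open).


f is NOT continuous.

Compute f^{-1}(U) for each U ∈ τ_Y:
  U = ∅: f^{-1}(U) = ∅ ∈ τ_X ✓.
  U = {I}: f^{-1}(U) = {p64} ∈ τ_X ✓.
  U = {J}: f^{-1}(U) = {p63} ∉ τ_X ✗.
  U = {I, J}: f^{-1}(U) = {p63, p64} ∈ τ_X ✓.
Found U = {J} with f^{-1}(U) = {p63} not in τ_X. Therefore f is NOT continuous.


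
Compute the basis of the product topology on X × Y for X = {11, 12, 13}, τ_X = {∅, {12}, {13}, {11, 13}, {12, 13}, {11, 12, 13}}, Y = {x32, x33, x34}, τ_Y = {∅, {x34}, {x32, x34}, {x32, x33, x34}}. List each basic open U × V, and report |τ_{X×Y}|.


Basis B = {∅ × ∅, {12} × {x34}, {13} × {x34}, {11, 13} × {x34}, {12} × {x32, x34}, {12, 13} × {x34}, {13} × {x32, x34}, {11, 12, 13} × {x34}, {12} × {x32, x33, x34}, {13} × {x32, x33, x34}, {11, 13} × {x32, x34}, {12, 13} × {x32, x34}, {11, 13} × {x32, x33, x34}, {11, 12, 13} × {x32, x34}, {12, 13} × {x32, x33, x34}, {11, 12, 13} × {x32, x33, x34}}; |τ_{X×Y}| = 40.

Enumerate products U × V with U ∈ τ_X, V ∈ τ_Y (deduplicated):
  ∅ × ∅ = {} (∅)
  {12} × {x34} = {(12,x34)}
  {13} × {x34} = {(13,x34)}
  {11, 13} × {x34} = {(11,x34), (13,x34)}
  {12} × {x32, x34} = {(12,x32), (12,x34)}
  {12, 13} × {x34} = {(12,x34), (13,x34)}
  {13} × {x32, x34} = {(13,x32), (13,x34)}
  {11, 12, 13} × {x34} = {(11,x34), (12,x34), (13,x34)}
  {12} × {x32, x33, x34} = {(12,x32), (12,x33), (12,x34)}
  {13} × {x32, x33, x34} = {(13,x32), (13,x33), (13,x34)}
  {11, 13} × {x32, x34} = {(11,x32), (11,x34), (13,x32), (13,x34)}
  {12, 13} × {x32, x34} = {(12,x32), (12,x34), (13,x32), (13,x34)}
  {11, 13} × {x32, x33, x34} = {(11,x32), (11,x33), (11,x34), (13,x32), (13,x33), (13,x34)}
  {11, 12, 13} × {x32, x34} = {(11,x32), (11,x34), (12,x32), (12,x34), (13,x32), (13,x34)}
  {12, 13} × {x32, x33, x34} = {(12,x32), (12,x33), (12,x34), (13,x32), (13,x33), (13,x34)}
  {11, 12, 13} × {x32, x33, x34} = {(11,x32), (11,x33), (11,x34), (12,x32), (12,x33), (12,x34), (13,x32), (13,x33), (13,x34)}
These 16 distinct sets form the basis B.
Close under arbitrary unions to get τ_{X×Y}; counting gives |τ_{X×Y}| = 40.


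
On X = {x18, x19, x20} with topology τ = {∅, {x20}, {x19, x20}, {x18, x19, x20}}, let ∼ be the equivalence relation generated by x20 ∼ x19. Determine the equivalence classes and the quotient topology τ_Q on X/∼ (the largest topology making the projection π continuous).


X/∼ = {[x18], [x19=x20]}; |τ_Q| = 3.

Equivalence classes: [x18], [x19=x20].
Quotient map π: X → X/∼ sends x18 ↦ [x18], x19 ↦ [x19=x20], x20 ↦ [x19=x20].
For each subset V ⊆ X/∼, compute π^{-1}(V) ⊆ X and check whether π^{-1}(V) ∈ τ. V is open in τ_Q iff π^{-1}(V) ∈ τ.
  V = {}: π^{-1}(V) = ∅ ∈ τ ✓.
  V = {[x18]}: π^{-1}(V) = {x18} ∉ τ ✗.
  V = {[x19=x20]}: π^{-1}(V) = {x19, x20} ∈ τ ✓.
  V = {[x18], [x19=x20]}: π^{-1}(V) = {x18, x19, x20} ∈ τ ✓.
Open sets in the quotient: τ_Q = {{}, {[x19=x20]}, {[x18], [x19=x20]}} (3 elements).


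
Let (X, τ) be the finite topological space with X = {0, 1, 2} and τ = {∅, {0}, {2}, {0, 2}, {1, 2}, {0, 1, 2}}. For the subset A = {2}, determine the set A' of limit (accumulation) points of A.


A' = {1}

For each x ∈ X, list the open sets U ∈ τ with x ∈ U, then check whether U ∩ (A ∖ {x}) ≠ ∅ for every such U.
  x = 0: open {0} ∋ x has {0} ∩ (A ∖ {0}) = ∅, so x is NOT a limit point.
  x = 1: opens ∋ x are {1, 2}, {0, 1, 2}; each meets A ∖ {1}, so x IS a limit point.
  x = 2: open {2} ∋ x has {2} ∩ (A ∖ {2}) = ∅, so x is NOT a limit point.
Collecting: A' = {1}.


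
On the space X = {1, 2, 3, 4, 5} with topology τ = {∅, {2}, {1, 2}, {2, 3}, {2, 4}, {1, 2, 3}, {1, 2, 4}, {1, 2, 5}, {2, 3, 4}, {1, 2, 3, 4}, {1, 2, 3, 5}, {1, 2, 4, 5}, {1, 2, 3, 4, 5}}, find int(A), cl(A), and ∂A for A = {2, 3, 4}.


int(A) = {2, 3, 4}, cl(A) = {1, 2, 3, 4, 5}, ∂A = {1, 5}.

Closed sets in (X, τ) are complements of opens:
  closed(X, τ) = {∅, {3}, {4}, {5}, {1, 5}, {3, 4}, {3, 5}, {4, 5}, {1, 3, 5}, {1, 4, 5}, {3, 4, 5}, {1, 3, 4, 5}, {1, 2, 3, 4, 5}}.
int(A) = ⋃ {U ∈ τ : U ⊆ A}. Opens contained in A: ∅, {2}, {2, 3}, {2, 4}, {2, 3, 4}.
Taking the union of these: int(A) = {2, 3, 4}.
cl(A) = ⋂ {C closed : A ⊆ C}. Closed sets containing A: {1, 2, 3, 4, 5}.
Intersecting these: cl(A) = {1, 2, 3, 4, 5}.
∂A = cl(A) ∖ int(A) = {1, 2, 3, 4, 5} ∖ {2, 3, 4} = {1, 5}.


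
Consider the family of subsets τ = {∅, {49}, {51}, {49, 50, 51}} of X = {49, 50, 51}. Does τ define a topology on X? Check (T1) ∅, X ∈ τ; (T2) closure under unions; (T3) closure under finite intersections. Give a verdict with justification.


τ is NOT a topology on X.

Axiom (T1): ∅ ∈ τ? Yes; X ∈ τ? Yes.
Axiom (T2/T3): check pairwise unions and intersections of members of τ.
Counterexample for (T2): {49} ∪ {51} = {49, 51} ∉ τ. Therefore τ is NOT a topology.


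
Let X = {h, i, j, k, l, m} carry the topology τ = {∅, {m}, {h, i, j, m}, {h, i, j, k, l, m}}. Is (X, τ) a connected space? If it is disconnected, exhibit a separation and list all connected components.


(X, τ) is connected.

Find clopen sets (U ∈ τ with X ∖ U ∈ τ):
  U = ∅, X ∖ U = {h, i, j, k, l, m} — both open, so U is clopen.
  U = {h, i, j, k, l, m}, X ∖ U = ∅ — both open, so U is clopen.
Only trivial clopens (∅ and X) exist, so (X, τ) is connected.
Compute connected components by grouping points that agree on all clopens:
  component: {h, i, j, k, l, m}


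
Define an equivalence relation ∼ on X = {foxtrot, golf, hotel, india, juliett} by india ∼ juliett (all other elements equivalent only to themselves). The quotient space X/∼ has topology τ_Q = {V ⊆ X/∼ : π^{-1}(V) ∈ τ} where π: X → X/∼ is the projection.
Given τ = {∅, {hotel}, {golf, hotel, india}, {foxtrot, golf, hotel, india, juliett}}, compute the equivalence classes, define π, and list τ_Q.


X/∼ = {[foxtrot], [golf], [hotel], [india=juliett]}; |τ_Q| = 3.

Equivalence classes: [foxtrot], [golf], [hotel], [india=juliett].
Quotient map π: X → X/∼ sends foxtrot ↦ [foxtrot], golf ↦ [golf], hotel ↦ [hotel], india ↦ [india=juliett], juliett ↦ [india=juliett].
For each subset V ⊆ X/∼, compute π^{-1}(V) ⊆ X and check whether π^{-1}(V) ∈ τ. V is open in τ_Q iff π^{-1}(V) ∈ τ.
  V = {}: π^{-1}(V) = ∅ ∈ τ ✓.
  V = {[foxtrot]}: π^{-1}(V) = {foxtrot} ∉ τ ✗.
  V = {[golf]}: π^{-1}(V) = {golf} ∉ τ ✗.
  V = {[foxtrot], [golf]}: π^{-1}(V) = {foxtrot, golf} ∉ τ ✗.
  V = {[hotel]}: π^{-1}(V) = {hotel} ∈ τ ✓.
  V = {[foxtrot], [hotel]}: π^{-1}(V) = {foxtrot, hotel} ∉ τ ✗.
  V = {[golf], [hotel]}: π^{-1}(V) = {golf, hotel} ∉ τ ✗.
  V = {[foxtrot], [golf], [hotel]}: π^{-1}(V) = {foxtrot, golf, hotel} ∉ τ ✗.
  V = {[india=juliett]}: π^{-1}(V) = {india, juliett} ∉ τ ✗.
  V = {[foxtrot], [india=juliett]}: π^{-1}(V) = {foxtrot, india, juliett} ∉ τ ✗.
  V = {[golf], [india=juliett]}: π^{-1}(V) = {golf, india, juliett} ∉ τ ✗.
  V = {[foxtrot], [golf], [india=juliett]}: π^{-1}(V) = {foxtrot, golf, india, juliett} ∉ τ ✗.
  V = {[hotel], [india=juliett]}: π^{-1}(V) = {hotel, india, juliett} ∉ τ ✗.
  V = {[foxtrot], [hotel], [india=juliett]}: π^{-1}(V) = {foxtrot, hotel, india, juliett} ∉ τ ✗.
  V = {[golf], [hotel], [india=juliett]}: π^{-1}(V) = {golf, hotel, india, juliett} ∉ τ ✗.
  V = {[foxtrot], [golf], [hotel], [india=juliett]}: π^{-1}(V) = {foxtrot, golf, hotel, india, juliett} ∈ τ ✓.
Open sets in the quotient: τ_Q = {{}, {[hotel]}, {[foxtrot], [golf], [hotel], [india=juliett]}} (3 elements).


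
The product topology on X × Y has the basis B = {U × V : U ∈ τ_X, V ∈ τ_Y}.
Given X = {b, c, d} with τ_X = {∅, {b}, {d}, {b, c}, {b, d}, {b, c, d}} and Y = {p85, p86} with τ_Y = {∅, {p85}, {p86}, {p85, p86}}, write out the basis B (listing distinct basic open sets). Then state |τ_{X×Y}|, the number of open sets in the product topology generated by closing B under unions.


Basis B = {∅ × ∅, {b} × {p85}, {b} × {p86}, {d} × {p85}, {d} × {p86}, {b} × {p85, p86}, {b, c} × {p85}, {b, d} × {p85}, {b, c} × {p86}, {b, d} × {p86}, {d} × {p85, p86}, {b, c, d} × {p85}, {b, c, d} × {p86}, {b, c} × {p85, p86}, {b, d} × {p85, p86}, {b, c, d} × {p85, p86}}; |τ_{X×Y}| = 36.

Enumerate products U × V with U ∈ τ_X, V ∈ τ_Y (deduplicated):
  ∅ × ∅ = {} (∅)
  {b} × {p85} = {(b,p85)}
  {b} × {p86} = {(b,p86)}
  {d} × {p85} = {(d,p85)}
  {d} × {p86} = {(d,p86)}
  {b} × {p85, p86} = {(b,p85), (b,p86)}
  {b, c} × {p85} = {(b,p85), (c,p85)}
  {b, d} × {p85} = {(b,p85), (d,p85)}
  {b, c} × {p86} = {(b,p86), (c,p86)}
  {b, d} × {p86} = {(b,p86), (d,p86)}
  {d} × {p85, p86} = {(d,p85), (d,p86)}
  {b, c, d} × {p85} = {(b,p85), (c,p85), (d,p85)}
  {b, c, d} × {p86} = {(b,p86), (c,p86), (d,p86)}
  {b, c} × {p85, p86} = {(b,p85), (b,p86), (c,p85), (c,p86)}
  {b, d} × {p85, p86} = {(b,p85), (b,p86), (d,p85), (d,p86)}
  {b, c, d} × {p85, p86} = {(b,p85), (b,p86), (c,p85), (c,p86), (d,p85), (d,p86)}
These 16 distinct sets form the basis B.
Close under arbitrary unions to get τ_{X×Y}; counting gives |τ_{X×Y}| = 36.


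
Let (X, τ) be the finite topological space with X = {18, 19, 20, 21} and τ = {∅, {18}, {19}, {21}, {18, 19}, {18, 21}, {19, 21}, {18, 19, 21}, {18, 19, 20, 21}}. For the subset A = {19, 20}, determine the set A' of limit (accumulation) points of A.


A' = {20}

For each x ∈ X, list the open sets U ∈ τ with x ∈ U, then check whether U ∩ (A ∖ {x}) ≠ ∅ for every such U.
  x = 18: open {18} ∋ x has {18} ∩ (A ∖ {18}) = ∅, so x is NOT a limit point.
  x = 19: open {19} ∋ x has {19} ∩ (A ∖ {19}) = ∅, so x is NOT a limit point.
  x = 20: opens ∋ x are {18, 19, 20, 21}; each meets A ∖ {20}, so x IS a limit point.
  x = 21: open {21} ∋ x has {21} ∩ (A ∖ {21}) = ∅, so x is NOT a limit point.
Collecting: A' = {20}.


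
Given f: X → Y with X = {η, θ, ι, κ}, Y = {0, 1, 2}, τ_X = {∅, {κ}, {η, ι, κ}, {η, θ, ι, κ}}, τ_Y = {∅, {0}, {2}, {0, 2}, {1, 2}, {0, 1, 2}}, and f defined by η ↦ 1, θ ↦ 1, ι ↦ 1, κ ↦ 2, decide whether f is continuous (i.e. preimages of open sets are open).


f IS continuous.

Compute f^{-1}(U) for each U ∈ τ_Y:
  U = ∅: f^{-1}(U) = ∅ ∈ τ_X ✓.
  U = {0}: f^{-1}(U) = ∅ ∈ τ_X ✓.
  U = {2}: f^{-1}(U) = {κ} ∈ τ_X ✓.
  U = {0, 2}: f^{-1}(U) = {κ} ∈ τ_X ✓.
  U = {1, 2}: f^{-1}(U) = {η, θ, ι, κ} ∈ τ_X ✓.
  U = {0, 1, 2}: f^{-1}(U) = {η, θ, ι, κ} ∈ τ_X ✓.
Every preimage lies in τ_X, so f IS continuous.


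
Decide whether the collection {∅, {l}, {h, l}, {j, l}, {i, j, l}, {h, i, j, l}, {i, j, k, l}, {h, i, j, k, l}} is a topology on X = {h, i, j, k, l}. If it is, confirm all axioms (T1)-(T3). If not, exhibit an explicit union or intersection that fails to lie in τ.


τ is NOT a topology on X.

Axiom (T1): ∅ ∈ τ? Yes; X ∈ τ? Yes.
Axiom (T2/T3): check pairwise unions and intersections of members of τ.
Counterexample for (T2): {h, l} ∪ {j, l} = {h, j, l} ∉ τ. Therefore τ is NOT a topology.


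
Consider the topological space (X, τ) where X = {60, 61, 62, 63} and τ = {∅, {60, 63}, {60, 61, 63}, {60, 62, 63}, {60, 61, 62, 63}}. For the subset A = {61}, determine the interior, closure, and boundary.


int(A) = ∅, cl(A) = {61}, ∂A = {61}.

Closed sets in (X, τ) are complements of opens:
  closed(X, τ) = {∅, {61}, {62}, {61, 62}, {60, 61, 62, 63}}.
int(A) = ⋃ {U ∈ τ : U ⊆ A}. Opens contained in A: ∅.
Taking the union of these: int(A) = ∅.
cl(A) = ⋂ {C closed : A ⊆ C}. Closed sets containing A: {61}, {61, 62}, {60, 61, 62, 63}.
Intersecting these: cl(A) = {61}.
∂A = cl(A) ∖ int(A) = {61} ∖ ∅ = {61}.


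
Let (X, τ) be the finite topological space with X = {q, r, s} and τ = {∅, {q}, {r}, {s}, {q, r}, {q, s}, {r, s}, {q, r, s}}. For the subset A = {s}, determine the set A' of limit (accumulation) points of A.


A' = ∅

For each x ∈ X, list the open sets U ∈ τ with x ∈ U, then check whether U ∩ (A ∖ {x}) ≠ ∅ for every such U.
  x = q: open {q} ∋ x has {q} ∩ (A ∖ {q}) = ∅, so x is NOT a limit point.
  x = r: open {r} ∋ x has {r} ∩ (A ∖ {r}) = ∅, so x is NOT a limit point.
  x = s: open {s} ∋ x has {s} ∩ (A ∖ {s}) = ∅, so x is NOT a limit point.
Collecting: A' = ∅.


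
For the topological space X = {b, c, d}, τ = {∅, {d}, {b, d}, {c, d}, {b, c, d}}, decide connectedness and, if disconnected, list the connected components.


(X, τ) is connected.

Find clopen sets (U ∈ τ with X ∖ U ∈ τ):
  U = ∅, X ∖ U = {b, c, d} — both open, so U is clopen.
  U = {b, c, d}, X ∖ U = ∅ — both open, so U is clopen.
Only trivial clopens (∅ and X) exist, so (X, τ) is connected.
Compute connected components by grouping points that agree on all clopens:
  component: {b, c, d}


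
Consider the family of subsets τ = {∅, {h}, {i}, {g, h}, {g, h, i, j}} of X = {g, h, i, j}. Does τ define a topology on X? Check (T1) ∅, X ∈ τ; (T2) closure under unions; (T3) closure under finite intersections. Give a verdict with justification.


τ is NOT a topology on X.

Axiom (T1): ∅ ∈ τ? Yes; X ∈ τ? Yes.
Axiom (T2/T3): check pairwise unions and intersections of members of τ.
Counterexample for (T2): {h} ∪ {i} = {h, i} ∉ τ. Therefore τ is NOT a topology.


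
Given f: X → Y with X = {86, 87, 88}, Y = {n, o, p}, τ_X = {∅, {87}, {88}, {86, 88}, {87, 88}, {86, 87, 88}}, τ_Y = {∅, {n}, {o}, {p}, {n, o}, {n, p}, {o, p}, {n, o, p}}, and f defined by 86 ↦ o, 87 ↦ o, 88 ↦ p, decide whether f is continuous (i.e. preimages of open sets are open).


f is NOT continuous.

Compute f^{-1}(U) for each U ∈ τ_Y:
  U = ∅: f^{-1}(U) = ∅ ∈ τ_X ✓.
  U = {n}: f^{-1}(U) = ∅ ∈ τ_X ✓.
  U = {o}: f^{-1}(U) = {86, 87} ∉ τ_X ✗.
  U = {p}: f^{-1}(U) = {88} ∈ τ_X ✓.
  U = {n, o}: f^{-1}(U) = {86, 87} ∉ τ_X ✗.
  U = {n, p}: f^{-1}(U) = {88} ∈ τ_X ✓.
  U = {o, p}: f^{-1}(U) = {86, 87, 88} ∈ τ_X ✓.
  U = {n, o, p}: f^{-1}(U) = {86, 87, 88} ∈ τ_X ✓.
Found U = {o} with f^{-1}(U) = {86, 87} not in τ_X. Therefore f is NOT continuous.


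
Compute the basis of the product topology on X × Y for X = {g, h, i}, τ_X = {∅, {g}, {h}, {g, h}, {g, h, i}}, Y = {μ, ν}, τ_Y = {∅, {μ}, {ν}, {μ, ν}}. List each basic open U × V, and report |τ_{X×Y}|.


Basis B = {∅ × ∅, {g} × {μ}, {g} × {ν}, {h} × {μ}, {h} × {ν}, {g} × {μ, ν}, {g, h} × {μ}, {g, h} × {ν}, {h} × {μ, ν}, {g, h, i} × {μ}, {g, h, i} × {ν}, {g, h} × {μ, ν}, {g, h, i} × {μ, ν}}; |τ_{X×Y}| = 25.

Enumerate products U × V with U ∈ τ_X, V ∈ τ_Y (deduplicated):
  ∅ × ∅ = {} (∅)
  {g} × {μ} = {(g,μ)}
  {g} × {ν} = {(g,ν)}
  {h} × {μ} = {(h,μ)}
  {h} × {ν} = {(h,ν)}
  {g} × {μ, ν} = {(g,μ), (g,ν)}
  {g, h} × {μ} = {(g,μ), (h,μ)}
  {g, h} × {ν} = {(g,ν), (h,ν)}
  {h} × {μ, ν} = {(h,μ), (h,ν)}
  {g, h, i} × {μ} = {(g,μ), (h,μ), (i,μ)}
  {g, h, i} × {ν} = {(g,ν), (h,ν), (i,ν)}
  {g, h} × {μ, ν} = {(g,μ), (g,ν), (h,μ), (h,ν)}
  {g, h, i} × {μ, ν} = {(g,μ), (g,ν), (h,μ), (h,ν), (i,μ), (i,ν)}
These 13 distinct sets form the basis B.
Close under arbitrary unions to get τ_{X×Y}; counting gives |τ_{X×Y}| = 25.


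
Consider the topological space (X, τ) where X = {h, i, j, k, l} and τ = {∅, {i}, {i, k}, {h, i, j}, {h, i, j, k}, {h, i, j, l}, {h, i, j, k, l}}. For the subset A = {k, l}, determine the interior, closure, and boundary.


int(A) = ∅, cl(A) = {k, l}, ∂A = {k, l}.

Closed sets in (X, τ) are complements of opens:
  closed(X, τ) = {∅, {k}, {l}, {k, l}, {h, j, l}, {h, j, k, l}, {h, i, j, k, l}}.
int(A) = ⋃ {U ∈ τ : U ⊆ A}. Opens contained in A: ∅.
Taking the union of these: int(A) = ∅.
cl(A) = ⋂ {C closed : A ⊆ C}. Closed sets containing A: {k, l}, {h, j, k, l}, {h, i, j, k, l}.
Intersecting these: cl(A) = {k, l}.
∂A = cl(A) ∖ int(A) = {k, l} ∖ ∅ = {k, l}.


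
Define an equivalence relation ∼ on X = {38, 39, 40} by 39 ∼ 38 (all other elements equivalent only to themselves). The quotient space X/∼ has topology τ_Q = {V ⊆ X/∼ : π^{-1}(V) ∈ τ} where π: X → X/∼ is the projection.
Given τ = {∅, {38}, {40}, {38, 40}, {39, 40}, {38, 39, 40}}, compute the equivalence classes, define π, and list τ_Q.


X/∼ = {[38=39], [40]}; |τ_Q| = 3.

Equivalence classes: [38=39], [40].
Quotient map π: X → X/∼ sends 38 ↦ [38=39], 39 ↦ [38=39], 40 ↦ [40].
For each subset V ⊆ X/∼, compute π^{-1}(V) ⊆ X and check whether π^{-1}(V) ∈ τ. V is open in τ_Q iff π^{-1}(V) ∈ τ.
  V = {}: π^{-1}(V) = ∅ ∈ τ ✓.
  V = {[38=39]}: π^{-1}(V) = {38, 39} ∉ τ ✗.
  V = {[40]}: π^{-1}(V) = {40} ∈ τ ✓.
  V = {[38=39], [40]}: π^{-1}(V) = {38, 39, 40} ∈ τ ✓.
Open sets in the quotient: τ_Q = {{}, {[40]}, {[38=39], [40]}} (3 elements).


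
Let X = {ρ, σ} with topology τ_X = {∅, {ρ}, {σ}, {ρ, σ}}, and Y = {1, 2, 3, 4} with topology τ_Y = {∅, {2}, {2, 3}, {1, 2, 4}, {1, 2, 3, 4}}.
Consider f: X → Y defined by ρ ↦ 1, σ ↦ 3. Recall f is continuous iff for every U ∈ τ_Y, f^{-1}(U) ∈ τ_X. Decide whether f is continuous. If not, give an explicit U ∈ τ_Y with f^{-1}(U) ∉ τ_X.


f IS continuous.

Compute f^{-1}(U) for each U ∈ τ_Y:
  U = ∅: f^{-1}(U) = ∅ ∈ τ_X ✓.
  U = {2}: f^{-1}(U) = ∅ ∈ τ_X ✓.
  U = {2, 3}: f^{-1}(U) = {σ} ∈ τ_X ✓.
  U = {1, 2, 4}: f^{-1}(U) = {ρ} ∈ τ_X ✓.
  U = {1, 2, 3, 4}: f^{-1}(U) = {ρ, σ} ∈ τ_X ✓.
Every preimage lies in τ_X, so f IS continuous.


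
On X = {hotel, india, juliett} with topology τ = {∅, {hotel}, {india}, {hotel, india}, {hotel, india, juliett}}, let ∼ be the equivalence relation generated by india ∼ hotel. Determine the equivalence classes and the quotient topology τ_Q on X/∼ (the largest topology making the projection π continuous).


X/∼ = {[hotel=india], [juliett]}; |τ_Q| = 3.

Equivalence classes: [hotel=india], [juliett].
Quotient map π: X → X/∼ sends hotel ↦ [hotel=india], india ↦ [hotel=india], juliett ↦ [juliett].
For each subset V ⊆ X/∼, compute π^{-1}(V) ⊆ X and check whether π^{-1}(V) ∈ τ. V is open in τ_Q iff π^{-1}(V) ∈ τ.
  V = {}: π^{-1}(V) = ∅ ∈ τ ✓.
  V = {[hotel=india]}: π^{-1}(V) = {hotel, india} ∈ τ ✓.
  V = {[juliett]}: π^{-1}(V) = {juliett} ∉ τ ✗.
  V = {[hotel=india], [juliett]}: π^{-1}(V) = {hotel, india, juliett} ∈ τ ✓.
Open sets in the quotient: τ_Q = {{}, {[hotel=india]}, {[hotel=india], [juliett]}} (3 elements).


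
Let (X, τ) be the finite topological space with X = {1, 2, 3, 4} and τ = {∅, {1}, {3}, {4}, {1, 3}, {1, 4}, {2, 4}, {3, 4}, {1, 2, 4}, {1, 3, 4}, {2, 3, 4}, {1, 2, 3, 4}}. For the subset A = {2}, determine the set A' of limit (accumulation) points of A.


A' = ∅

For each x ∈ X, list the open sets U ∈ τ with x ∈ U, then check whether U ∩ (A ∖ {x}) ≠ ∅ for every such U.
  x = 1: open {1} ∋ x has {1} ∩ (A ∖ {1}) = ∅, so x is NOT a limit point.
  x = 2: open {2, 4} ∋ x has {2, 4} ∩ (A ∖ {2}) = ∅, so x is NOT a limit point.
  x = 3: open {3} ∋ x has {3} ∩ (A ∖ {3}) = ∅, so x is NOT a limit point.
  x = 4: open {4} ∋ x has {4} ∩ (A ∖ {4}) = ∅, so x is NOT a limit point.
Collecting: A' = ∅.
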